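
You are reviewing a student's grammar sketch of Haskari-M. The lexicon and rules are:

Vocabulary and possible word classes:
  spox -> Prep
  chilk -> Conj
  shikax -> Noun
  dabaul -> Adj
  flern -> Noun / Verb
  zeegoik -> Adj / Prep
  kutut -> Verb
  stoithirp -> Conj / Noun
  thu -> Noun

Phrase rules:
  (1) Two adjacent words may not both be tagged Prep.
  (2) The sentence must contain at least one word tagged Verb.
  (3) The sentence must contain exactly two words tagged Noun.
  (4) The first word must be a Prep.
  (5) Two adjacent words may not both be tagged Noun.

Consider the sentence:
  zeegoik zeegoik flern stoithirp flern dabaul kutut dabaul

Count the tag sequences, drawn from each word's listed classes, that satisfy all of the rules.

Candidates per position — 1:zeegoik {Adj,Prep}; 2:zeegoik {Adj,Prep}; 3:flern {Noun,Verb}; 4:stoithirp {Conj,Noun}; 5:flern {Noun,Verb}; 6:dabaul {Adj}; 7:kutut {Verb}; 8:dabaul {Adj}.
There are 32 candidate sequences in total.
The sequences that satisfy every rule: Prep Adj Noun Conj Noun Adj Verb Adj.
Count = 1.

1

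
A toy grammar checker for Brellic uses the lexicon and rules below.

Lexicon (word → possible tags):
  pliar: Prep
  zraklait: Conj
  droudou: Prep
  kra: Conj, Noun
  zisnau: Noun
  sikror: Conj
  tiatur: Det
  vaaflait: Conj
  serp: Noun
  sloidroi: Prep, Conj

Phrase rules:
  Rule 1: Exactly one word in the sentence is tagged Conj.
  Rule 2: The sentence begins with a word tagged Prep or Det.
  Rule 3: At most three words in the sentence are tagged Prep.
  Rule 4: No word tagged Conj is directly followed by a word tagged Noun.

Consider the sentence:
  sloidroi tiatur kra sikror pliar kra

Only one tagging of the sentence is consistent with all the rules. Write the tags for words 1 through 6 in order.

Prep Det Noun Conj Prep Noun

Candidates per position — 1:sloidroi {Prep,Conj}; 2:tiatur {Det}; 3:kra {Conj,Noun}; 4:sikror {Conj}; 5:pliar {Prep}; 6:kra {Conj,Noun}.
Position 1: tagging it Conj would leave rule 1 unsatisfiable, so it must be Prep.
Position 3: tagging it Conj would leave rule 1 unsatisfiable, so it must be Noun.
Position 6: tagging it Conj would leave rule 1 unsatisfiable, so it must be Noun.
The unique satisfying tagging is: Prep Det Noun Conj Prep Noun.
Checking: rule 1 satisfied; rule 2 satisfied; rule 3 satisfied; rule 4 satisfied.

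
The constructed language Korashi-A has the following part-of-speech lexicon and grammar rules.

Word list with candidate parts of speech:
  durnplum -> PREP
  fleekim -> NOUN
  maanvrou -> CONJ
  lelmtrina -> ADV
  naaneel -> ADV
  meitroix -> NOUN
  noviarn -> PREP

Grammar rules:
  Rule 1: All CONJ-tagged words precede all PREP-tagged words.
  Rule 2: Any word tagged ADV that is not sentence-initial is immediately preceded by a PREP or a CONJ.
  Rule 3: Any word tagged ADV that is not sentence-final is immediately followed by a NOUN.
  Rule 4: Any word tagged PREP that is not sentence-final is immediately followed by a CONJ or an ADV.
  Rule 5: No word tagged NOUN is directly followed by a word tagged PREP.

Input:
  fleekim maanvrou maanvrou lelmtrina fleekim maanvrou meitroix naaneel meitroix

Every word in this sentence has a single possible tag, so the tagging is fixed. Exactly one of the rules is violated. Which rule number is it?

2

Fixed tagging: NOUN CONJ CONJ ADV NOUN CONJ NOUN ADV NOUN.
Rule check: R1 pass, R2 fail, R3 pass, R4 pass, R5 pass.
Only rule 2 fails.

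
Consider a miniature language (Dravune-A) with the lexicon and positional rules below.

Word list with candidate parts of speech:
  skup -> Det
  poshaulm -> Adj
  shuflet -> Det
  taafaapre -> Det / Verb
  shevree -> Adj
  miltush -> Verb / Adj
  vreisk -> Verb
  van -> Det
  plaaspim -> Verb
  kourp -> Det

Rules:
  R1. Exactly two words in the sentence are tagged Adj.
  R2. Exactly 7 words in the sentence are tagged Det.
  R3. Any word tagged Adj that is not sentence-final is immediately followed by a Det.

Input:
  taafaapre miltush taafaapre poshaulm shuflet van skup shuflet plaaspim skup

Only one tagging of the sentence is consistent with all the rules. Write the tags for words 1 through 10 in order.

Candidates per position — 1:taafaapre {Det,Verb}; 2:miltush {Verb,Adj}; 3:taafaapre {Det,Verb}; 4:poshaulm {Adj}; 5:shuflet {Det}; 6:van {Det}; 7:skup {Det}; 8:shuflet {Det}; 9:plaaspim {Verb}; 10:skup {Det}.
At position 1, choosing Verb makes rule 2 impossible to satisfy; hence Det.
At position 2, choosing Verb makes rule 1 impossible to satisfy; hence Adj.
At position 3, choosing Verb makes rule 2 impossible to satisfy; hence Det.
So the tagging must be: Det Adj Det Adj Det Det Det Det Verb Det.
Rule-by-rule: rule 1 satisfied; rule 2 satisfied; rule 3 satisfied.

Det Adj Det Adj Det Det Det Det Verb Det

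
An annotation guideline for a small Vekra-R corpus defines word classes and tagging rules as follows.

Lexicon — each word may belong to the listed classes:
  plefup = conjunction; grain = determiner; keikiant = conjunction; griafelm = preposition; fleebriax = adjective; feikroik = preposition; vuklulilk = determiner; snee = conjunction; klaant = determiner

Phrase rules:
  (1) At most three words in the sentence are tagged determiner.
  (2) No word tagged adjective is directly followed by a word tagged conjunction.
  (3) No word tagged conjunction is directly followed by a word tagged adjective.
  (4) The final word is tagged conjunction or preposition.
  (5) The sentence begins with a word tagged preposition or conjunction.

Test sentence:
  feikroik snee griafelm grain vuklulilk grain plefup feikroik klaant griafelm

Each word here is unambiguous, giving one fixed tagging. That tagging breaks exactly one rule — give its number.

1

Fixed tagging: preposition conjunction preposition determiner determiner determiner conjunction preposition determiner preposition.
Applying the rules: R1 fails, R2 ok, R3 ok, R4 ok, R5 ok.
Only rule 1 fails.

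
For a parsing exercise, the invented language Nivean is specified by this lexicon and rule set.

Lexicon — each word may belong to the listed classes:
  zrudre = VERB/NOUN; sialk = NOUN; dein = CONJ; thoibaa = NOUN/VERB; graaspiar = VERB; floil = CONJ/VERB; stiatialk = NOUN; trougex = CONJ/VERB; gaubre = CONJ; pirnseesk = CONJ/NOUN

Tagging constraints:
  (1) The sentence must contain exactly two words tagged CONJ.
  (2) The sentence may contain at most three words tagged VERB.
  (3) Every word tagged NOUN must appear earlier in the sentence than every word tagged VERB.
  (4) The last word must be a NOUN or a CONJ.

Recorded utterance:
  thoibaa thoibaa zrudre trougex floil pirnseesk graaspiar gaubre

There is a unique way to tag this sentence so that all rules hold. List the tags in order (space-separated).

Candidates per position — 1:thoibaa {NOUN,VERB}; 2:thoibaa {NOUN,VERB}; 3:zrudre {VERB,NOUN}; 4:trougex {CONJ,VERB}; 5:floil {CONJ,VERB}; 6:pirnseesk {CONJ,NOUN}; 7:graaspiar {VERB}; 8:gaubre {CONJ}.
The remaining ambiguous positions (1, 2, 3, 4, 5, 6) are resolved jointly — only one combination satisfies every rule.
That leaves exactly one tagging: NOUN NOUN NOUN VERB VERB CONJ VERB CONJ.
Verifying each rule — rule 1 holds; rule 2 holds; rule 3 holds; rule 4 holds.

NOUN NOUN NOUN VERB VERB CONJ VERB CONJ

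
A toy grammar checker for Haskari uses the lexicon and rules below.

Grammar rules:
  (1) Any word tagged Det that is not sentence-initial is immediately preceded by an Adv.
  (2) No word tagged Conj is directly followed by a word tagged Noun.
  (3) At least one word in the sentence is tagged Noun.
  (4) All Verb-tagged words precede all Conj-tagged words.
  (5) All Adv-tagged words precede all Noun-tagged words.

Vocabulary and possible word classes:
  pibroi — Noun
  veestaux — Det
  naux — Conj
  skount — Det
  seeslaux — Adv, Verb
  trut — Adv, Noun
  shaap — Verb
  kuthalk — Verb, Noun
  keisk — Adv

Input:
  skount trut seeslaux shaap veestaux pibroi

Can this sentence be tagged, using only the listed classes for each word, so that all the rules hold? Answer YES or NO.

NO

Candidates per position — 1:skount {Det}; 2:trut {Adv,Noun}; 3:seeslaux {Adv,Verb}; 4:shaap {Verb}; 5:veestaux {Det}; 6:pibroi {Noun}.
Rule 1 cannot be satisfied by any choice of tags from the lexicon.
So there is no consistent tagging.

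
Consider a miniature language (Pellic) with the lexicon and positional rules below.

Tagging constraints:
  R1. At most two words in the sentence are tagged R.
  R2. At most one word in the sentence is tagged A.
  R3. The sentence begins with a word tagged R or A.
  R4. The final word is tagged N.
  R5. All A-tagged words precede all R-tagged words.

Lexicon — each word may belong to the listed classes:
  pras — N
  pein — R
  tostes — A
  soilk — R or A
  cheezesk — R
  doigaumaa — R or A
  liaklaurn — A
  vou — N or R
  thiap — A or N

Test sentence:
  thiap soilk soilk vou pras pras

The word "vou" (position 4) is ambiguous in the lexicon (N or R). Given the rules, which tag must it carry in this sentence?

N

Candidates per position — 1:thiap {A,N}; 2:soilk {R,A}; 3:soilk {R,A}; 4:vou {N,R}; 5:pras {N}; 6:pras {N}.
If word 1 were N, no tagging could satisfy rule 3; so word 1 is A.
If word 2 were A, no tagging could satisfy rule 2; so word 2 is R.
If word 3 were A, no tagging could satisfy rule 2; so word 3 is R.
If word 4 were R, no tagging could satisfy rule 1; so word 4 is N.
The only consistent sequence is: A R R N N N.
Check: rule 1 satisfied; rule 2 satisfied; rule 3 satisfied; rule 4 satisfied; rule 5 satisfied.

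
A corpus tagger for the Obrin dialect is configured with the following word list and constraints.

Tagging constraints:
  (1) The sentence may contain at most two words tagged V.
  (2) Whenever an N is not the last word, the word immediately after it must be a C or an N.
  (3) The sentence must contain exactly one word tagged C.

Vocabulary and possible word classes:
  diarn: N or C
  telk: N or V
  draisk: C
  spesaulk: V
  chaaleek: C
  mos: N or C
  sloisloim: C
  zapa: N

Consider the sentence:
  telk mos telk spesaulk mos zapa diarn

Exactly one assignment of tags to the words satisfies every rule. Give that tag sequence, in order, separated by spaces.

N C V V N N N

Candidates per position — 1:telk {N,V}; 2:mos {N,C}; 3:telk {N,V}; 4:spesaulk {V}; 5:mos {N,C}; 6:zapa {N}; 7:diarn {N,C}.
Position 2: tagging it N would leave rule 2 unsatisfiable, so it must be C.
Position 3: tagging it N would leave rule 2 unsatisfiable, so it must be V.
Position 5: tagging it C would leave rule 3 unsatisfiable, so it must be N.
Position 7: tagging it C would leave rule 3 unsatisfiable, so it must be N.
Position 1: tagging it V would leave rule 1 unsatisfiable, so it must be N.
The only consistent sequence is: N C V V N N N.
Check: rule 1 ✓; rule 2 ✓; rule 3 ✓.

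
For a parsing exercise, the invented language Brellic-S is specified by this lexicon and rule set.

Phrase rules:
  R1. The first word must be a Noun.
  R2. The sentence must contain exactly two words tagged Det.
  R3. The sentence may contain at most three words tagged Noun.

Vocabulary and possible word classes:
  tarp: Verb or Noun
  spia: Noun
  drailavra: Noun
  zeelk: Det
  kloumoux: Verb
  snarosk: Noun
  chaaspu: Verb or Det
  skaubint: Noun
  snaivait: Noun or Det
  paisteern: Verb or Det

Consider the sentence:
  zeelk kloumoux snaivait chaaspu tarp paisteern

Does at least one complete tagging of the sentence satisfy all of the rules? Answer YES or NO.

NO

Candidates per position — 1:zeelk {Det}; 2:kloumoux {Verb}; 3:snaivait {Noun,Det}; 4:chaaspu {Verb,Det}; 5:tarp {Verb,Noun}; 6:paisteern {Verb,Det}.
Rule 1 cannot be satisfied by any choice of tags from the lexicon.
So there is no consistent tagging.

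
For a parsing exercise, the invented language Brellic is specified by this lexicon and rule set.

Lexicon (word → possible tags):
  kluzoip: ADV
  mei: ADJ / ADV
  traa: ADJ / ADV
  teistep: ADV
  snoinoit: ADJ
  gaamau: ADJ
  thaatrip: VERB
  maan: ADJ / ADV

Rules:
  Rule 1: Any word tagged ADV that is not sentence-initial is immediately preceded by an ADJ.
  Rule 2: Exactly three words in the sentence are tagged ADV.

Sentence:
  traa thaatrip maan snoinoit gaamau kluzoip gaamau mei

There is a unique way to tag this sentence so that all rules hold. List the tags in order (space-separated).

ADV VERB ADJ ADJ ADJ ADV ADJ ADV

Candidates per position — 1:traa {ADJ,ADV}; 2:thaatrip {VERB}; 3:maan {ADJ,ADV}; 4:snoinoit {ADJ}; 5:gaamau {ADJ}; 6:kluzoip {ADV}; 7:gaamau {ADJ}; 8:mei {ADJ,ADV}.
Position 3: ADV is ruled out by rule 1; that leaves ADJ.
Position 8: ADJ is ruled out by rule 2; that leaves ADV.
Position 1: ADJ is ruled out by rule 2; that leaves ADV.
The unique satisfying tagging is: ADV VERB ADJ ADJ ADJ ADV ADJ ADV.
Rule-by-rule: rule 1 ✓; rule 2 ✓.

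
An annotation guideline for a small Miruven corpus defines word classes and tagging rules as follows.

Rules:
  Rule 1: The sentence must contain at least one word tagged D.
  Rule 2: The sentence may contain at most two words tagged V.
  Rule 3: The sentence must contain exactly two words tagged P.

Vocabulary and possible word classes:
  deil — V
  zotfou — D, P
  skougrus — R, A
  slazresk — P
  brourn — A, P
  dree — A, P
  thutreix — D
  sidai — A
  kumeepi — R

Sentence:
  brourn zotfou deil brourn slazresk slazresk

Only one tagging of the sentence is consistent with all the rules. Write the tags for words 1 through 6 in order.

A D V A P P

Candidates per position — 1:brourn {A,P}; 2:zotfou {D,P}; 3:deil {V}; 4:brourn {A,P}; 5:slazresk {P}; 6:slazresk {P}.
Position 1: P is ruled out by rule 3; that leaves A.
Position 2: P is ruled out by rule 1; that leaves D.
Position 4: P is ruled out by rule 3; that leaves A.
So the tagging must be: A D V A P P.
Checking: rule 1 satisfied; rule 2 satisfied; rule 3 satisfied.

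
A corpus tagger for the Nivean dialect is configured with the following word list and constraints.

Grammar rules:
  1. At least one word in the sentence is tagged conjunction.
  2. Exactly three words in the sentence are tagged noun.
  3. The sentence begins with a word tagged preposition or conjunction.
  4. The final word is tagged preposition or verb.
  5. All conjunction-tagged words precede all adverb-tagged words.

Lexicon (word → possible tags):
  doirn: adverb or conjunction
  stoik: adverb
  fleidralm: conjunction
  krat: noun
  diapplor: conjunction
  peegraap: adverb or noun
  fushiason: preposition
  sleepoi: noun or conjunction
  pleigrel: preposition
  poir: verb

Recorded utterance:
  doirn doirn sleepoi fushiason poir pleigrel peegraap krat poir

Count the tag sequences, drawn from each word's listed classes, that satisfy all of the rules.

2

Candidates per position — 1:doirn {adverb,conjunction}; 2:doirn {adverb,conjunction}; 3:sleepoi {noun,conjunction}; 4:fushiason {preposition}; 5:poir {verb}; 6:pleigrel {preposition}; 7:peegraap {adverb,noun}; 8:krat {noun}; 9:poir {verb}.
There are 16 candidate sequences in total.
The sequences that satisfy every rule: conjunction adverb noun preposition verb preposition noun noun verb; conjunction conjunction noun preposition verb preposition noun noun verb.
Count = 2.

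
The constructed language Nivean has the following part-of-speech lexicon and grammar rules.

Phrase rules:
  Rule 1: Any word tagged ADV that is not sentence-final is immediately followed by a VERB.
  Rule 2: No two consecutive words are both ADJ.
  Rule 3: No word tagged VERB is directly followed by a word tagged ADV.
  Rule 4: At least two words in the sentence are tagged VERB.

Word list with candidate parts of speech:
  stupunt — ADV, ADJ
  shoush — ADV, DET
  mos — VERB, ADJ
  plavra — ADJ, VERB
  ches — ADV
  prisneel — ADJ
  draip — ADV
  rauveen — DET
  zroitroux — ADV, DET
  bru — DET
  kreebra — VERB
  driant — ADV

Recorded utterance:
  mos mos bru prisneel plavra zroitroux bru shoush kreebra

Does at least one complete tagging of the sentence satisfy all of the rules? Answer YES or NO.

Candidates per position — 1:mos {VERB,ADJ}; 2:mos {VERB,ADJ}; 3:bru {DET}; 4:prisneel {ADJ}; 5:plavra {ADJ,VERB}; 6:zroitroux {ADV,DET}; 7:bru {DET}; 8:shoush {ADV,DET}; 9:kreebra {VERB}.
One satisfying assignment: VERB ADJ DET ADJ VERB DET DET DET VERB.
Verifying each rule — rule 1 holds; rule 2 holds; rule 3 holds; rule 4 holds.

YES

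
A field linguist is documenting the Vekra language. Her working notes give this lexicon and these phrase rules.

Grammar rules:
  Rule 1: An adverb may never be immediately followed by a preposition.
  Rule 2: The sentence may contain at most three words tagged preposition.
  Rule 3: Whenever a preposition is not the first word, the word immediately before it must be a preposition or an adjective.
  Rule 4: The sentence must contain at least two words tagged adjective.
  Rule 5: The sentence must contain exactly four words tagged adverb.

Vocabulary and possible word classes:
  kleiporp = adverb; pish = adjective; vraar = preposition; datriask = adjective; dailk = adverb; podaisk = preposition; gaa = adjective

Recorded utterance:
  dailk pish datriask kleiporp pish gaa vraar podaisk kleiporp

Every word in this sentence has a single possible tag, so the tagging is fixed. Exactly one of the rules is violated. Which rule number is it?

5

Fixed tagging: adverb adjective adjective adverb adjective adjective preposition preposition adverb.
Applying the rules: R1 ✓, R2 ✓, R3 ✓, R4 ✓, R5 ✗.
Only rule 5 fails.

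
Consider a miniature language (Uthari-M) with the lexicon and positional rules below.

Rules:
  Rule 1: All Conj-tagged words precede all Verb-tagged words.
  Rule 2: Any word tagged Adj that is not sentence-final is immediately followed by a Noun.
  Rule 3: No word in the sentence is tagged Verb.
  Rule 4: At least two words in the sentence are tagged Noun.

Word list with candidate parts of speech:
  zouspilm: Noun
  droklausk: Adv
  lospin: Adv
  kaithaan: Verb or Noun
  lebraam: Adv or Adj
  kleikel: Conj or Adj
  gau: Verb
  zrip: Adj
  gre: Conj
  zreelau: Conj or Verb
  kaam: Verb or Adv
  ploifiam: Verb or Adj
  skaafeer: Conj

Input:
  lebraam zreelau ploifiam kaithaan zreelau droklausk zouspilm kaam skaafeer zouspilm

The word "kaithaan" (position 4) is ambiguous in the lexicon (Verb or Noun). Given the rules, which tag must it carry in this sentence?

Noun

Candidates per position — 1:lebraam {Adv,Adj}; 2:zreelau {Conj,Verb}; 3:ploifiam {Verb,Adj}; 4:kaithaan {Verb,Noun}; 5:zreelau {Conj,Verb}; 6:droklausk {Adv}; 7:zouspilm {Noun}; 8:kaam {Verb,Adv}; 9:skaafeer {Conj}; 10:zouspilm {Noun}.
Position 1: Adj is ruled out by rule 2; that leaves Adv.
Position 2: Verb is ruled out by rule 1; that leaves Conj.
Position 3: Verb is ruled out by rule 1; that leaves Adj.
Position 4: Verb is ruled out by rule 1; that leaves Noun.
Position 5: Verb is ruled out by rule 1; that leaves Conj.
Position 8: Verb is ruled out by rule 1; that leaves Adv.
The only consistent sequence is: Adv Conj Adj Noun Conj Adv Noun Adv Conj Noun.
Checking: rule 1 satisfied; rule 2 satisfied; rule 3 satisfied; rule 4 satisfied.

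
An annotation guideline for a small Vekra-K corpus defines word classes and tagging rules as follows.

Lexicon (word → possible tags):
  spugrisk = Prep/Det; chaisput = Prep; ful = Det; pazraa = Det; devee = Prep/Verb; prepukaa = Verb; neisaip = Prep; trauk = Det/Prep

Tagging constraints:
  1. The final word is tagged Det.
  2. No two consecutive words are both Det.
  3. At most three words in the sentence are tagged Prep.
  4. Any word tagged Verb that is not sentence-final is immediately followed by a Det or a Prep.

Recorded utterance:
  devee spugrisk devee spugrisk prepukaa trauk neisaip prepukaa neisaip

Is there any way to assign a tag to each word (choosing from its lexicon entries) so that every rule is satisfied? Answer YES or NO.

NO

Candidates per position — 1:devee {Prep,Verb}; 2:spugrisk {Prep,Det}; 3:devee {Prep,Verb}; 4:spugrisk {Prep,Det}; 5:prepukaa {Verb}; 6:trauk {Det,Prep}; 7:neisaip {Prep}; 8:prepukaa {Verb}; 9:neisaip {Prep}.
Rule 1 cannot be satisfied by any choice of tags from the lexicon.
So there is no consistent tagging.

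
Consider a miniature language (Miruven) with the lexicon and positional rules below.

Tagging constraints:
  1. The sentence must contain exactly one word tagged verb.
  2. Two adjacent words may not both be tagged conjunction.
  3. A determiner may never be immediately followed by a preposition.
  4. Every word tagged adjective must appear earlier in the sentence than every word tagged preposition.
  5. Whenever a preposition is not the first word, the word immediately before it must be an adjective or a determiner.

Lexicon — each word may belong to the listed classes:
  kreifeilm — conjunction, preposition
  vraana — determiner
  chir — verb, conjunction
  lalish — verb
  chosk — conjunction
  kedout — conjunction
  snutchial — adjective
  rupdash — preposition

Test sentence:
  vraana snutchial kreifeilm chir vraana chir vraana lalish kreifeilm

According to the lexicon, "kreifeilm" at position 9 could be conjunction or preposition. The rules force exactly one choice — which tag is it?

Candidates per position — 1:vraana {determiner}; 2:snutchial {adjective}; 3:kreifeilm {conjunction,preposition}; 4:chir {verb,conjunction}; 5:vraana {determiner}; 6:chir {verb,conjunction}; 7:vraana {determiner}; 8:lalish {verb}; 9:kreifeilm {conjunction,preposition}.
Position 4: verb is ruled out by rule 1; that leaves conjunction.
Position 6: verb is ruled out by rule 1; that leaves conjunction.
Position 9: preposition is ruled out by rule 5; that leaves conjunction.
Position 3: conjunction is ruled out by rule 2; that leaves preposition.
The unique satisfying tagging is: determiner adjective preposition conjunction determiner conjunction determiner verb conjunction.
Check: rule 1 ✓; rule 2 ✓; rule 3 ✓; rule 4 ✓; rule 5 ✓.

conjunction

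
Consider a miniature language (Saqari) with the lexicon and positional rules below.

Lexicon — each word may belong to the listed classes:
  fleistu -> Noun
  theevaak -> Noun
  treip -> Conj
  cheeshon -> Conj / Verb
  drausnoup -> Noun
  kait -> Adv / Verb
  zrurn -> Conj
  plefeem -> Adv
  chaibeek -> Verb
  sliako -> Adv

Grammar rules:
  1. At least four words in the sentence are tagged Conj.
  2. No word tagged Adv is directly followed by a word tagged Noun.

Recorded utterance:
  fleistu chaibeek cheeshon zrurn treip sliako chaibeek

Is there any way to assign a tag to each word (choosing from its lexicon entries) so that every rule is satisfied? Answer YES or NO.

NO

Candidates per position — 1:fleistu {Noun}; 2:chaibeek {Verb}; 3:cheeshon {Conj,Verb}; 4:zrurn {Conj}; 5:treip {Conj}; 6:sliako {Adv}; 7:chaibeek {Verb}.
Rule 1 cannot be satisfied by any choice of tags from the lexicon.
So there is no consistent tagging.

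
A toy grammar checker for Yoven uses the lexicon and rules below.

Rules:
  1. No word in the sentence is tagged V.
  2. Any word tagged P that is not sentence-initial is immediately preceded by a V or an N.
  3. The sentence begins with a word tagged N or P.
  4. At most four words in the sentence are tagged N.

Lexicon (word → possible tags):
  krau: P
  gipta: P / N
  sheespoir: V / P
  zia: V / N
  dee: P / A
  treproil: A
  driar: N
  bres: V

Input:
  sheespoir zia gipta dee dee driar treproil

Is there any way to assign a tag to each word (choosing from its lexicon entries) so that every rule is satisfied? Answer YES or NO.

YES

Candidates per position — 1:sheespoir {V,P}; 2:zia {V,N}; 3:gipta {P,N}; 4:dee {P,A}; 5:dee {P,A}; 6:driar {N}; 7:treproil {A}.
One satisfying assignment: P N P A A N A.
Rule-by-rule: rule 1 holds; rule 2 holds; rule 3 holds; rule 4 holds.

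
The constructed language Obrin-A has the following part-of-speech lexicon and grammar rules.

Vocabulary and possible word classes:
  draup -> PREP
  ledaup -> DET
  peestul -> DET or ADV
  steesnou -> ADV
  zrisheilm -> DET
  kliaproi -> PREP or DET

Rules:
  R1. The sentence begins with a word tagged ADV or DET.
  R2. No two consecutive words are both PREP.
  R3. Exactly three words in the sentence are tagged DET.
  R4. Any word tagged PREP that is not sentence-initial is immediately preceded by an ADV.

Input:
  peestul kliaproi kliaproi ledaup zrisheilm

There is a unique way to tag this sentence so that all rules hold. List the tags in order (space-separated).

Candidates per position — 1:peestul {DET,ADV}; 2:kliaproi {PREP,DET}; 3:kliaproi {PREP,DET}; 4:ledaup {DET}; 5:zrisheilm {DET}.
Position 3: tagging it PREP would leave rule 4 unsatisfiable, so it must be DET.
Position 1: tagging it DET would leave rule 3 unsatisfiable, so it must be ADV.
Position 2: tagging it DET would leave rule 3 unsatisfiable, so it must be PREP.
So the tagging must be: ADV PREP DET DET DET.
Check: rule 1 ok; rule 2 ok; rule 3 ok; rule 4 ok.

ADV PREP DET DET DET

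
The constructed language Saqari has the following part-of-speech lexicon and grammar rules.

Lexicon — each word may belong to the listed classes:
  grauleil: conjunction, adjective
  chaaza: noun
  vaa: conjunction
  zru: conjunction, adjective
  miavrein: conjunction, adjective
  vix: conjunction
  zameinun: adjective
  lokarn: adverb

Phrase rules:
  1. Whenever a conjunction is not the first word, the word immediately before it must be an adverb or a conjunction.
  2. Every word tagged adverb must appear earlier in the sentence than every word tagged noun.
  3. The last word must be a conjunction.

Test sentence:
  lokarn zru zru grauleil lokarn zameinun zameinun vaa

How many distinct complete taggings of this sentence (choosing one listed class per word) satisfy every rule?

0

Candidates per position — 1:lokarn {adverb}; 2:zru {conjunction,adjective}; 3:zru {conjunction,adjective}; 4:grauleil {conjunction,adjective}; 5:lokarn {adverb}; 6:zameinun {adjective}; 7:zameinun {adjective}; 8:vaa {conjunction}.
There are 8 candidate sequences in total.
Rule 1 cannot be satisfied by any choice of tags from the lexicon.
So there is no consistent tagging.
Count = 0.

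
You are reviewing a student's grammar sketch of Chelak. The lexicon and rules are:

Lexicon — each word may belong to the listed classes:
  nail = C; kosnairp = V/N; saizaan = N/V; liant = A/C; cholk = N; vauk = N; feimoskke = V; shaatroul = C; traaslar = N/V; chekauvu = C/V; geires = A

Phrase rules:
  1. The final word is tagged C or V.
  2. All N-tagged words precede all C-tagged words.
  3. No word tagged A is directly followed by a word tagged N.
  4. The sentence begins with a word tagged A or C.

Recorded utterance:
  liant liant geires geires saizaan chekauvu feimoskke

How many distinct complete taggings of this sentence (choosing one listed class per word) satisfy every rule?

8

Candidates per position — 1:liant {A,C}; 2:liant {A,C}; 3:geires {A}; 4:geires {A}; 5:saizaan {N,V}; 6:chekauvu {C,V}; 7:feimoskke {V}.
There are 16 candidate sequences in total.
Checking each against the rules leaves 8 sequences.
Count = 8.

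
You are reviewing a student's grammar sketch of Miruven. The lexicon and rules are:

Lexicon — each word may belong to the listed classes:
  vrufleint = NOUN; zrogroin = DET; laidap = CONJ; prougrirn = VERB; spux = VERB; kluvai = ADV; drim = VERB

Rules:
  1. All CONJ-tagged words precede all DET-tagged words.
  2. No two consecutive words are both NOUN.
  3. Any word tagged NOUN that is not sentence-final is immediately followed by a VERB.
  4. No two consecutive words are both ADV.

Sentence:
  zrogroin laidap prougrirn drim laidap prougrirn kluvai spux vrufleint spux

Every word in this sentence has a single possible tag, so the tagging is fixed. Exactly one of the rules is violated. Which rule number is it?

1

Fixed tagging: DET CONJ VERB VERB CONJ VERB ADV VERB NOUN VERB.
Applying the rules: R1 ✗, R2 ✓, R3 ✓, R4 ✓.
Only rule 1 fails.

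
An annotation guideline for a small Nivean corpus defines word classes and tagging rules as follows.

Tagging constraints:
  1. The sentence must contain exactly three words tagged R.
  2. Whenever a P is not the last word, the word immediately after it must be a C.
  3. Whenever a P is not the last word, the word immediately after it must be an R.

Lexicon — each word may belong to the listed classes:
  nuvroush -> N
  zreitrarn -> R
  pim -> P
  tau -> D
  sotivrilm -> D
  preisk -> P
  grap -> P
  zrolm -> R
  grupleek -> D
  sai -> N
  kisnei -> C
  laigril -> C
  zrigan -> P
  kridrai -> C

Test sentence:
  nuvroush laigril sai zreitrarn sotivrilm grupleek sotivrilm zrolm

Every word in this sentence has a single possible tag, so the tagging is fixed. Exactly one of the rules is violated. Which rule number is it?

1

Fixed tagging: N C N R D D D R.
Checking each rule: R1 fails, R2 ok, R3 ok.
Only rule 1 fails.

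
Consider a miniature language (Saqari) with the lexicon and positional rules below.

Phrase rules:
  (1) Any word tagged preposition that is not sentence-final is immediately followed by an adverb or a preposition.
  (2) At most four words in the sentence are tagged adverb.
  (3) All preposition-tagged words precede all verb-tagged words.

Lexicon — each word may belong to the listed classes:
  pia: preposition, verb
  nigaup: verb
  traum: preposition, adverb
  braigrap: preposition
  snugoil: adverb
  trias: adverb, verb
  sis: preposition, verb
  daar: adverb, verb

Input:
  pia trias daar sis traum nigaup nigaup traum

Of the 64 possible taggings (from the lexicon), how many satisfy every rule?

Candidates per position — 1:pia {preposition,verb}; 2:trias {adverb,verb}; 3:daar {adverb,verb}; 4:sis {preposition,verb}; 5:traum {preposition,adverb}; 6:nigaup {verb}; 7:nigaup {verb}; 8:traum {preposition,adverb}.
There are 64 candidate sequences in total.
Checking each against the rules leaves 7 sequences.
Count = 7.

7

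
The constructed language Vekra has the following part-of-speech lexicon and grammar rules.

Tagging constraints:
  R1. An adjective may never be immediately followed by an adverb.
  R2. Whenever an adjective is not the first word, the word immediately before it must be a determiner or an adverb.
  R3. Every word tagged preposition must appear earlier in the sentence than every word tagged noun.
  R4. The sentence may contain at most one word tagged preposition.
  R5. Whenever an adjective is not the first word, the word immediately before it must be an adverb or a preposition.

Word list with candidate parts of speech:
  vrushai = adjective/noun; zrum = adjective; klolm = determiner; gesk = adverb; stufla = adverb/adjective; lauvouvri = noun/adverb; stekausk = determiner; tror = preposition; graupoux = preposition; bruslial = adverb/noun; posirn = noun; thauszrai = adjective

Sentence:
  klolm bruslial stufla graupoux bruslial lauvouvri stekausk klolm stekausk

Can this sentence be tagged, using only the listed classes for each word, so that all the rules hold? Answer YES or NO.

YES

Candidates per position — 1:klolm {determiner}; 2:bruslial {adverb,noun}; 3:stufla {adverb,adjective}; 4:graupoux {preposition}; 5:bruslial {adverb,noun}; 6:lauvouvri {noun,adverb}; 7:stekausk {determiner}; 8:klolm {determiner}; 9:stekausk {determiner}.
One satisfying assignment: determiner adverb adjective preposition noun adverb determiner determiner determiner.
Rule-by-rule: rule 1 ok; rule 2 ok; rule 3 ok; rule 4 ok; rule 5 ok.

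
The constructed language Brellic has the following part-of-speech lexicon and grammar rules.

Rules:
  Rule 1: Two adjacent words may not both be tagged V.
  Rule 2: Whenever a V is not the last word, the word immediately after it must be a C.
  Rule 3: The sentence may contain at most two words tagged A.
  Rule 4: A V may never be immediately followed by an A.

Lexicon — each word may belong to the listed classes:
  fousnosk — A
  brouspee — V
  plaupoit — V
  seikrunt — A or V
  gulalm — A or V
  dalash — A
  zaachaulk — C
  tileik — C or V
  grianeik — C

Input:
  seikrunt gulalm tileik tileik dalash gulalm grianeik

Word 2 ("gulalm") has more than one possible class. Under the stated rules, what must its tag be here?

V

Candidates per position — 1:seikrunt {A,V}; 2:gulalm {A,V}; 3:tileik {C,V}; 4:tileik {C,V}; 5:dalash {A}; 6:gulalm {A,V}; 7:grianeik {C}.
Position 1: V is ruled out by rule 2; that leaves A.
Position 2: A is ruled out by rule 3; that leaves V.
Position 3: V is ruled out by rule 1; that leaves C.
Position 4: V is ruled out by rule 2; that leaves C.
Position 6: A is ruled out by rule 3; that leaves V.
So the tagging must be: A V C C A V C.
Verifying each rule — rule 1 ✓; rule 2 ✓; rule 3 ✓; rule 4 ✓.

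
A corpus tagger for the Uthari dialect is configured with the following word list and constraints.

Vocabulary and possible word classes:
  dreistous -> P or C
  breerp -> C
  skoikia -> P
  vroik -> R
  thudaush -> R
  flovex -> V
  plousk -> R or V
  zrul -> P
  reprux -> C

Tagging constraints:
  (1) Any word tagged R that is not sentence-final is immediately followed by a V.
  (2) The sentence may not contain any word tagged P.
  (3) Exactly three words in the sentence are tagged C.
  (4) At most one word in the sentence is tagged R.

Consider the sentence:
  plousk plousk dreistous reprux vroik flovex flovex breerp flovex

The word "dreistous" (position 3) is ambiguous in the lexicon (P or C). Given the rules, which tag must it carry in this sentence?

Candidates per position — 1:plousk {R,V}; 2:plousk {R,V}; 3:dreistous {P,C}; 4:reprux {C}; 5:vroik {R}; 6:flovex {V}; 7:flovex {V}; 8:breerp {C}; 9:flovex {V}.
Position 1: R is ruled out by rule 4; that leaves V.
Position 2: R is ruled out by rule 1; that leaves V.
Position 3: P is ruled out by rule 2; that leaves C.
The unique satisfying tagging is: V V C C R V V C V.
Rule-by-rule: rule 1 holds; rule 2 holds; rule 3 holds; rule 4 holds.

C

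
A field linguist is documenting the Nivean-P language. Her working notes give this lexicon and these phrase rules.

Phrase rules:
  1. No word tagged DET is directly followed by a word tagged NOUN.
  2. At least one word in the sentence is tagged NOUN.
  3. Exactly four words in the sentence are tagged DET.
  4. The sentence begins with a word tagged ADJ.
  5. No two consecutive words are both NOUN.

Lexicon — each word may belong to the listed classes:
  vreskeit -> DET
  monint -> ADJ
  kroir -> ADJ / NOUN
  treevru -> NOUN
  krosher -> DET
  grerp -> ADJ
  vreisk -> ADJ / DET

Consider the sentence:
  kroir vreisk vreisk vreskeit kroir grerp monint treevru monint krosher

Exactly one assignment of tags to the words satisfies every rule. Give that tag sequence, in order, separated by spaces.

ADJ DET DET DET ADJ ADJ ADJ NOUN ADJ DET

Candidates per position — 1:kroir {ADJ,NOUN}; 2:vreisk {ADJ,DET}; 3:vreisk {ADJ,DET}; 4:vreskeit {DET}; 5:kroir {ADJ,NOUN}; 6:grerp {ADJ}; 7:monint {ADJ}; 8:treevru {NOUN}; 9:monint {ADJ}; 10:krosher {DET}.
At position 1, choosing NOUN makes rule 4 impossible to satisfy; hence ADJ.
At position 2, choosing ADJ makes rule 3 impossible to satisfy; hence DET.
At position 3, choosing ADJ makes rule 3 impossible to satisfy; hence DET.
At position 5, choosing NOUN makes rule 1 impossible to satisfy; hence ADJ.
The only consistent sequence is: ADJ DET DET DET ADJ ADJ ADJ NOUN ADJ DET.
Checking: rule 1 satisfied; rule 2 satisfied; rule 3 satisfied; rule 4 satisfied; rule 5 satisfied.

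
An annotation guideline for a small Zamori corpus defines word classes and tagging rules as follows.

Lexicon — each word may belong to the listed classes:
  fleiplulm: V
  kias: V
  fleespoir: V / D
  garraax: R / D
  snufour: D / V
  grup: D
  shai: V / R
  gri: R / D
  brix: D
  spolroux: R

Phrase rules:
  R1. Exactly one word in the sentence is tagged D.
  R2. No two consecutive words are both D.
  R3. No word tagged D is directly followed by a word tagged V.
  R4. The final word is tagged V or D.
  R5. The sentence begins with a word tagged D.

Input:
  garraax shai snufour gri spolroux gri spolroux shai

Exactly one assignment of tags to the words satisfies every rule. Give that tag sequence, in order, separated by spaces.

D R V R R R R V

Candidates per position — 1:garraax {R,D}; 2:shai {V,R}; 3:snufour {D,V}; 4:gri {R,D}; 5:spolroux {R}; 6:gri {R,D}; 7:spolroux {R}; 8:shai {V,R}.
Position 1: R is ruled out by rule 5; that leaves D.
Position 2: V is ruled out by rule 3; that leaves R.
Position 3: D is ruled out by rule 1; that leaves V.
Position 4: D is ruled out by rule 1; that leaves R.
Position 6: D is ruled out by rule 1; that leaves R.
Position 8: R is ruled out by rule 4; that leaves V.
That leaves exactly one tagging: D R V R R R R V.
Checking: rule 1 holds; rule 2 holds; rule 3 holds; rule 4 holds; rule 5 holds.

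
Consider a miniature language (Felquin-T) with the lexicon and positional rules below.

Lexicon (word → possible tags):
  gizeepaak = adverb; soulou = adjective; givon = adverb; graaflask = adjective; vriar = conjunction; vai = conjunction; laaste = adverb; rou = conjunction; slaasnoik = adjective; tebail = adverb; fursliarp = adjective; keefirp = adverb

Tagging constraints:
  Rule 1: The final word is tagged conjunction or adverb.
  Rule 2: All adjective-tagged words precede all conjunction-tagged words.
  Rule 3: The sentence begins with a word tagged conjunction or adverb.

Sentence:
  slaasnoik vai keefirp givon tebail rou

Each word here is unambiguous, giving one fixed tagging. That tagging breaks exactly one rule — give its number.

Fixed tagging: adjective conjunction adverb adverb adverb conjunction.
Applying the rules: R1 holds, R2 holds, R3 violated.
Only rule 3 fails.

3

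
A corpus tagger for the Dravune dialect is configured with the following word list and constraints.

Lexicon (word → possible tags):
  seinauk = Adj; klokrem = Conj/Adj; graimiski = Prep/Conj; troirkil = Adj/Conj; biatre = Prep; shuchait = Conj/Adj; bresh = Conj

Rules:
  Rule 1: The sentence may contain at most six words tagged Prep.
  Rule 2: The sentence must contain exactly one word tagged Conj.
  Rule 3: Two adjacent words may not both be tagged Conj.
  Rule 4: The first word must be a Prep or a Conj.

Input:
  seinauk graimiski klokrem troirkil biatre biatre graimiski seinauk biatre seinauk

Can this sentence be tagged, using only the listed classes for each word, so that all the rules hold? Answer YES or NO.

NO

Candidates per position — 1:seinauk {Adj}; 2:graimiski {Prep,Conj}; 3:klokrem {Conj,Adj}; 4:troirkil {Adj,Conj}; 5:biatre {Prep}; 6:biatre {Prep}; 7:graimiski {Prep,Conj}; 8:seinauk {Adj}; 9:biatre {Prep}; 10:seinauk {Adj}.
Rule 4 cannot be satisfied by any choice of tags from the lexicon.
So there is no consistent tagging.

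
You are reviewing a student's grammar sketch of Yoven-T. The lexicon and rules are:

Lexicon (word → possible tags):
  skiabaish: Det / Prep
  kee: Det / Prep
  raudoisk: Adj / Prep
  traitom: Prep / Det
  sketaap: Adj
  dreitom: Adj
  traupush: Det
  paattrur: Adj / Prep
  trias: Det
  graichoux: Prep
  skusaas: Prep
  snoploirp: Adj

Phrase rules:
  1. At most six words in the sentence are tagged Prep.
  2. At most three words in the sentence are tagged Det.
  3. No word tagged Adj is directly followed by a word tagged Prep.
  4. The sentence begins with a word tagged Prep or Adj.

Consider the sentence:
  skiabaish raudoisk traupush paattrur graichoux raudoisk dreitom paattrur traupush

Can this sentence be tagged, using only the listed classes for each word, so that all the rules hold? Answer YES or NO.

Candidates per position — 1:skiabaish {Det,Prep}; 2:raudoisk {Adj,Prep}; 3:traupush {Det}; 4:paattrur {Adj,Prep}; 5:graichoux {Prep}; 6:raudoisk {Adj,Prep}; 7:dreitom {Adj}; 8:paattrur {Adj,Prep}; 9:traupush {Det}.
One satisfying assignment: Prep Adj Det Prep Prep Adj Adj Adj Det.
Rule-by-rule: rule 1 holds; rule 2 holds; rule 3 holds; rule 4 holds.

YES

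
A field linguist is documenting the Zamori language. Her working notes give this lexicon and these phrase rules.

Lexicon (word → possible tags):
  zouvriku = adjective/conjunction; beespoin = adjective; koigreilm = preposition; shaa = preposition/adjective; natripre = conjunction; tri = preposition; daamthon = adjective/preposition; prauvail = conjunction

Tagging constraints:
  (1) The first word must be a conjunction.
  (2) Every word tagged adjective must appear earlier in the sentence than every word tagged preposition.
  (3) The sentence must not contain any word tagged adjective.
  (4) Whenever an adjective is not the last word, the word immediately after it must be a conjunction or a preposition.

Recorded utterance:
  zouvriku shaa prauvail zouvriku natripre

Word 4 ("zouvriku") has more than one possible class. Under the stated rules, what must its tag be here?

conjunction

Candidates per position — 1:zouvriku {adjective,conjunction}; 2:shaa {preposition,adjective}; 3:prauvail {conjunction}; 4:zouvriku {adjective,conjunction}; 5:natripre {conjunction}.
Position 1: adjective is ruled out by rule 1; that leaves conjunction.
Position 2: adjective is ruled out by rule 3; that leaves preposition.
Position 4: adjective is ruled out by rule 2; that leaves conjunction.
The only consistent sequence is: conjunction preposition conjunction conjunction conjunction.
Verifying each rule — rule 1 holds; rule 2 holds; rule 3 holds; rule 4 holds.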